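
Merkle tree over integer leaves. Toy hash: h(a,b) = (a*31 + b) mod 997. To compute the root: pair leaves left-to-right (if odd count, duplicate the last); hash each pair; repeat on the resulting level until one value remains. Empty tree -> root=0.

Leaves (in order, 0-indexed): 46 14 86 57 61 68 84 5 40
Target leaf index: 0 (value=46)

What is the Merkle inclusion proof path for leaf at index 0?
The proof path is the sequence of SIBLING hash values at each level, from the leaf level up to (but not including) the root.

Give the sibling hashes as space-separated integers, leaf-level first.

L0 (leaves): [46, 14, 86, 57, 61, 68, 84, 5, 40], target index=0
L1: h(46,14)=(46*31+14)%997=443 [pair 0] h(86,57)=(86*31+57)%997=729 [pair 1] h(61,68)=(61*31+68)%997=962 [pair 2] h(84,5)=(84*31+5)%997=615 [pair 3] h(40,40)=(40*31+40)%997=283 [pair 4] -> [443, 729, 962, 615, 283]
  Sibling for proof at L0: 14
L2: h(443,729)=(443*31+729)%997=504 [pair 0] h(962,615)=(962*31+615)%997=527 [pair 1] h(283,283)=(283*31+283)%997=83 [pair 2] -> [504, 527, 83]
  Sibling for proof at L1: 729
L3: h(504,527)=(504*31+527)%997=199 [pair 0] h(83,83)=(83*31+83)%997=662 [pair 1] -> [199, 662]
  Sibling for proof at L2: 527
L4: h(199,662)=(199*31+662)%997=849 [pair 0] -> [849]
  Sibling for proof at L3: 662
Root: 849
Proof path (sibling hashes from leaf to root): [14, 729, 527, 662]

Answer: 14 729 527 662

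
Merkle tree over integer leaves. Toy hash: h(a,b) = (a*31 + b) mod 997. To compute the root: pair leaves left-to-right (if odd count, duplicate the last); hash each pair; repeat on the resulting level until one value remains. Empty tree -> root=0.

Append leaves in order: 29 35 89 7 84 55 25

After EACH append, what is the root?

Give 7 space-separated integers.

Answer: 29 934 895 813 552 621 756

Derivation:
After append 29 (leaves=[29]):
  L0: [29]
  root=29
After append 35 (leaves=[29, 35]):
  L0: [29, 35]
  L1: h(29,35)=(29*31+35)%997=934 -> [934]
  root=934
After append 89 (leaves=[29, 35, 89]):
  L0: [29, 35, 89]
  L1: h(29,35)=(29*31+35)%997=934 h(89,89)=(89*31+89)%997=854 -> [934, 854]
  L2: h(934,854)=(934*31+854)%997=895 -> [895]
  root=895
After append 7 (leaves=[29, 35, 89, 7]):
  L0: [29, 35, 89, 7]
  L1: h(29,35)=(29*31+35)%997=934 h(89,7)=(89*31+7)%997=772 -> [934, 772]
  L2: h(934,772)=(934*31+772)%997=813 -> [813]
  root=813
After append 84 (leaves=[29, 35, 89, 7, 84]):
  L0: [29, 35, 89, 7, 84]
  L1: h(29,35)=(29*31+35)%997=934 h(89,7)=(89*31+7)%997=772 h(84,84)=(84*31+84)%997=694 -> [934, 772, 694]
  L2: h(934,772)=(934*31+772)%997=813 h(694,694)=(694*31+694)%997=274 -> [813, 274]
  L3: h(813,274)=(813*31+274)%997=552 -> [552]
  root=552
After append 55 (leaves=[29, 35, 89, 7, 84, 55]):
  L0: [29, 35, 89, 7, 84, 55]
  L1: h(29,35)=(29*31+35)%997=934 h(89,7)=(89*31+7)%997=772 h(84,55)=(84*31+55)%997=665 -> [934, 772, 665]
  L2: h(934,772)=(934*31+772)%997=813 h(665,665)=(665*31+665)%997=343 -> [813, 343]
  L3: h(813,343)=(813*31+343)%997=621 -> [621]
  root=621
After append 25 (leaves=[29, 35, 89, 7, 84, 55, 25]):
  L0: [29, 35, 89, 7, 84, 55, 25]
  L1: h(29,35)=(29*31+35)%997=934 h(89,7)=(89*31+7)%997=772 h(84,55)=(84*31+55)%997=665 h(25,25)=(25*31+25)%997=800 -> [934, 772, 665, 800]
  L2: h(934,772)=(934*31+772)%997=813 h(665,800)=(665*31+800)%997=478 -> [813, 478]
  L3: h(813,478)=(813*31+478)%997=756 -> [756]
  root=756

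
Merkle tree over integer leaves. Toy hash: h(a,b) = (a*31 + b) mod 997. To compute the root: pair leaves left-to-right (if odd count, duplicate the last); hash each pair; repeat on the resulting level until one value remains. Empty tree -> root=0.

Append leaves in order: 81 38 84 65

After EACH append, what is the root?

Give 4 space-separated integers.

Answer: 81 555 950 931

Derivation:
After append 81 (leaves=[81]):
  L0: [81]
  root=81
After append 38 (leaves=[81, 38]):
  L0: [81, 38]
  L1: h(81,38)=(81*31+38)%997=555 -> [555]
  root=555
After append 84 (leaves=[81, 38, 84]):
  L0: [81, 38, 84]
  L1: h(81,38)=(81*31+38)%997=555 h(84,84)=(84*31+84)%997=694 -> [555, 694]
  L2: h(555,694)=(555*31+694)%997=950 -> [950]
  root=950
After append 65 (leaves=[81, 38, 84, 65]):
  L0: [81, 38, 84, 65]
  L1: h(81,38)=(81*31+38)%997=555 h(84,65)=(84*31+65)%997=675 -> [555, 675]
  L2: h(555,675)=(555*31+675)%997=931 -> [931]
  root=931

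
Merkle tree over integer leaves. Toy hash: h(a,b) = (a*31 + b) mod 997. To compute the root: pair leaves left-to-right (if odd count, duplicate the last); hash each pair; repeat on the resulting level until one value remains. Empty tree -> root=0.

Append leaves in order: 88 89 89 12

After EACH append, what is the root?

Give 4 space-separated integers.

Answer: 88 823 445 368

Derivation:
After append 88 (leaves=[88]):
  L0: [88]
  root=88
After append 89 (leaves=[88, 89]):
  L0: [88, 89]
  L1: h(88,89)=(88*31+89)%997=823 -> [823]
  root=823
After append 89 (leaves=[88, 89, 89]):
  L0: [88, 89, 89]
  L1: h(88,89)=(88*31+89)%997=823 h(89,89)=(89*31+89)%997=854 -> [823, 854]
  L2: h(823,854)=(823*31+854)%997=445 -> [445]
  root=445
After append 12 (leaves=[88, 89, 89, 12]):
  L0: [88, 89, 89, 12]
  L1: h(88,89)=(88*31+89)%997=823 h(89,12)=(89*31+12)%997=777 -> [823, 777]
  L2: h(823,777)=(823*31+777)%997=368 -> [368]
  root=368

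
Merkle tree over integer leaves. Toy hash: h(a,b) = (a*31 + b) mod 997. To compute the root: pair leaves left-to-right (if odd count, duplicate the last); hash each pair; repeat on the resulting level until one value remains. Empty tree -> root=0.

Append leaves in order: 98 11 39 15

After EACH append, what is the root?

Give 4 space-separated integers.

Answer: 98 58 55 31

Derivation:
After append 98 (leaves=[98]):
  L0: [98]
  root=98
After append 11 (leaves=[98, 11]):
  L0: [98, 11]
  L1: h(98,11)=(98*31+11)%997=58 -> [58]
  root=58
After append 39 (leaves=[98, 11, 39]):
  L0: [98, 11, 39]
  L1: h(98,11)=(98*31+11)%997=58 h(39,39)=(39*31+39)%997=251 -> [58, 251]
  L2: h(58,251)=(58*31+251)%997=55 -> [55]
  root=55
After append 15 (leaves=[98, 11, 39, 15]):
  L0: [98, 11, 39, 15]
  L1: h(98,11)=(98*31+11)%997=58 h(39,15)=(39*31+15)%997=227 -> [58, 227]
  L2: h(58,227)=(58*31+227)%997=31 -> [31]
  root=31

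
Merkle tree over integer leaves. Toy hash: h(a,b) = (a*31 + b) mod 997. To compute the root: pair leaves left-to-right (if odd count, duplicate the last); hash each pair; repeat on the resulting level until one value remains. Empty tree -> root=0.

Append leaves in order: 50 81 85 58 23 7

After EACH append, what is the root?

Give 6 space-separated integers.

Answer: 50 634 440 413 463 948

Derivation:
After append 50 (leaves=[50]):
  L0: [50]
  root=50
After append 81 (leaves=[50, 81]):
  L0: [50, 81]
  L1: h(50,81)=(50*31+81)%997=634 -> [634]
  root=634
After append 85 (leaves=[50, 81, 85]):
  L0: [50, 81, 85]
  L1: h(50,81)=(50*31+81)%997=634 h(85,85)=(85*31+85)%997=726 -> [634, 726]
  L2: h(634,726)=(634*31+726)%997=440 -> [440]
  root=440
After append 58 (leaves=[50, 81, 85, 58]):
  L0: [50, 81, 85, 58]
  L1: h(50,81)=(50*31+81)%997=634 h(85,58)=(85*31+58)%997=699 -> [634, 699]
  L2: h(634,699)=(634*31+699)%997=413 -> [413]
  root=413
After append 23 (leaves=[50, 81, 85, 58, 23]):
  L0: [50, 81, 85, 58, 23]
  L1: h(50,81)=(50*31+81)%997=634 h(85,58)=(85*31+58)%997=699 h(23,23)=(23*31+23)%997=736 -> [634, 699, 736]
  L2: h(634,699)=(634*31+699)%997=413 h(736,736)=(736*31+736)%997=621 -> [413, 621]
  L3: h(413,621)=(413*31+621)%997=463 -> [463]
  root=463
After append 7 (leaves=[50, 81, 85, 58, 23, 7]):
  L0: [50, 81, 85, 58, 23, 7]
  L1: h(50,81)=(50*31+81)%997=634 h(85,58)=(85*31+58)%997=699 h(23,7)=(23*31+7)%997=720 -> [634, 699, 720]
  L2: h(634,699)=(634*31+699)%997=413 h(720,720)=(720*31+720)%997=109 -> [413, 109]
  L3: h(413,109)=(413*31+109)%997=948 -> [948]
  root=948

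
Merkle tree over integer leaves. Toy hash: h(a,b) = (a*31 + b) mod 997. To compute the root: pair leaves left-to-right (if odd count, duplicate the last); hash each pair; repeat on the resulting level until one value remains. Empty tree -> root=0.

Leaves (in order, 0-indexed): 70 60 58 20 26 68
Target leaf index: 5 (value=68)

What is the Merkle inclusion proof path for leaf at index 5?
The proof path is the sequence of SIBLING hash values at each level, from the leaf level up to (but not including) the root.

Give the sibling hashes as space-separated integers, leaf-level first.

Answer: 26 874 161

Derivation:
L0 (leaves): [70, 60, 58, 20, 26, 68], target index=5
L1: h(70,60)=(70*31+60)%997=236 [pair 0] h(58,20)=(58*31+20)%997=821 [pair 1] h(26,68)=(26*31+68)%997=874 [pair 2] -> [236, 821, 874]
  Sibling for proof at L0: 26
L2: h(236,821)=(236*31+821)%997=161 [pair 0] h(874,874)=(874*31+874)%997=52 [pair 1] -> [161, 52]
  Sibling for proof at L1: 874
L3: h(161,52)=(161*31+52)%997=58 [pair 0] -> [58]
  Sibling for proof at L2: 161
Root: 58
Proof path (sibling hashes from leaf to root): [26, 874, 161]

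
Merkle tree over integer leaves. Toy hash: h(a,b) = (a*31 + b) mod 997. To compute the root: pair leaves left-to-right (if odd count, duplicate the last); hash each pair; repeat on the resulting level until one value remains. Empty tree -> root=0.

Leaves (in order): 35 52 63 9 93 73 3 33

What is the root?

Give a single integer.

Answer: 985

Derivation:
L0: [35, 52, 63, 9, 93, 73, 3, 33]
L1: h(35,52)=(35*31+52)%997=140 h(63,9)=(63*31+9)%997=965 h(93,73)=(93*31+73)%997=962 h(3,33)=(3*31+33)%997=126 -> [140, 965, 962, 126]
L2: h(140,965)=(140*31+965)%997=320 h(962,126)=(962*31+126)%997=38 -> [320, 38]
L3: h(320,38)=(320*31+38)%997=985 -> [985]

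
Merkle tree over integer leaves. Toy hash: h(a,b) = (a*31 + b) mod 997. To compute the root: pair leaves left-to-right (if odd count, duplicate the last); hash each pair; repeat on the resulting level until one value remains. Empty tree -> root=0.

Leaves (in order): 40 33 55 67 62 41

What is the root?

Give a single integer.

Answer: 136

Derivation:
L0: [40, 33, 55, 67, 62, 41]
L1: h(40,33)=(40*31+33)%997=276 h(55,67)=(55*31+67)%997=775 h(62,41)=(62*31+41)%997=966 -> [276, 775, 966]
L2: h(276,775)=(276*31+775)%997=358 h(966,966)=(966*31+966)%997=5 -> [358, 5]
L3: h(358,5)=(358*31+5)%997=136 -> [136]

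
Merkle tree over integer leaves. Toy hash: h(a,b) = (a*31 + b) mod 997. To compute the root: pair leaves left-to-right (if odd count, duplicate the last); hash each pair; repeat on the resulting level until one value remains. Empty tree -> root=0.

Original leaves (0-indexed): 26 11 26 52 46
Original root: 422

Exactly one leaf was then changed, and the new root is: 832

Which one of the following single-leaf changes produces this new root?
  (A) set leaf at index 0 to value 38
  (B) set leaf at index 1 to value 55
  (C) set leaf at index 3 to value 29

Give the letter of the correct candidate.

Original leaves: [26, 11, 26, 52, 46]
Target new root: 832
Try each candidate change and compute the resulting root:
Candidate A: set leaf[0] = 38 -> leaves = [38, 11, 26, 52, 46]
  L0: [38, 11, 26, 52, 46]
  L1: h(38,11)=(38*31+11)%997=192 h(26,52)=(26*31+52)%997=858 h(46,46)=(46*31+46)%997=475 -> [192, 858, 475]
  L2: h(192,858)=(192*31+858)%997=828 h(475,475)=(475*31+475)%997=245 -> [828, 245]
  L3: h(828,245)=(828*31+245)%997=988 -> [988]
  root = 988 != target 832
Candidate B: set leaf[1] = 55 -> leaves = [26, 55, 26, 52, 46]
  L0: [26, 55, 26, 52, 46]
  L1: h(26,55)=(26*31+55)%997=861 h(26,52)=(26*31+52)%997=858 h(46,46)=(46*31+46)%997=475 -> [861, 858, 475]
  L2: h(861,858)=(861*31+858)%997=630 h(475,475)=(475*31+475)%997=245 -> [630, 245]
  L3: h(630,245)=(630*31+245)%997=832 -> [832]
  root = 832 == target 832  ** MATCH **
Candidate C: set leaf[3] = 29 -> leaves = [26, 11, 26, 29, 46]
  L0: [26, 11, 26, 29, 46]
  L1: h(26,11)=(26*31+11)%997=817 h(26,29)=(26*31+29)%997=835 h(46,46)=(46*31+46)%997=475 -> [817, 835, 475]
  L2: h(817,835)=(817*31+835)%997=240 h(475,475)=(475*31+475)%997=245 -> [240, 245]
  L3: h(240,245)=(240*31+245)%997=706 -> [706]
  root = 706 != target 832
Candidate B produces the target root.

Answer: B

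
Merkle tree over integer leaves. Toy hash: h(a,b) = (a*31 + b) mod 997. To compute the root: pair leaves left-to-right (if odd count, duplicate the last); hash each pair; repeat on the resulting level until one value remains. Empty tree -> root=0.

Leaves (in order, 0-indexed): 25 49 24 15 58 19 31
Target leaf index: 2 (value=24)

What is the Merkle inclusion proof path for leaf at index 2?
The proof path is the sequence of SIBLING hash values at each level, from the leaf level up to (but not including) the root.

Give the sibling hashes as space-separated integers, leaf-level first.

Answer: 15 824 490

Derivation:
L0 (leaves): [25, 49, 24, 15, 58, 19, 31], target index=2
L1: h(25,49)=(25*31+49)%997=824 [pair 0] h(24,15)=(24*31+15)%997=759 [pair 1] h(58,19)=(58*31+19)%997=820 [pair 2] h(31,31)=(31*31+31)%997=992 [pair 3] -> [824, 759, 820, 992]
  Sibling for proof at L0: 15
L2: h(824,759)=(824*31+759)%997=381 [pair 0] h(820,992)=(820*31+992)%997=490 [pair 1] -> [381, 490]
  Sibling for proof at L1: 824
L3: h(381,490)=(381*31+490)%997=337 [pair 0] -> [337]
  Sibling for proof at L2: 490
Root: 337
Proof path (sibling hashes from leaf to root): [15, 824, 490]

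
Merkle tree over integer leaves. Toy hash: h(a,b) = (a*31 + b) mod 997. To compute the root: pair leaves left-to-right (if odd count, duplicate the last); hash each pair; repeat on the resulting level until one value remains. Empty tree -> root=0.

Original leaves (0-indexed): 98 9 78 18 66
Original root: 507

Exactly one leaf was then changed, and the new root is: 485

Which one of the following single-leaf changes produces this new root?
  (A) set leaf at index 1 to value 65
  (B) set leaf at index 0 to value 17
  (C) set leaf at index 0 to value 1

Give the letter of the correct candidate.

Answer: A

Derivation:
Original leaves: [98, 9, 78, 18, 66]
Target new root: 485
Try each candidate change and compute the resulting root:
Candidate A: set leaf[1] = 65 -> leaves = [98, 65, 78, 18, 66]
  L0: [98, 65, 78, 18, 66]
  L1: h(98,65)=(98*31+65)%997=112 h(78,18)=(78*31+18)%997=442 h(66,66)=(66*31+66)%997=118 -> [112, 442, 118]
  L2: h(112,442)=(112*31+442)%997=923 h(118,118)=(118*31+118)%997=785 -> [923, 785]
  L3: h(923,785)=(923*31+785)%997=485 -> [485]
  root = 485 == target 485  ** MATCH **
Candidate B: set leaf[0] = 17 -> leaves = [17, 9, 78, 18, 66]
  L0: [17, 9, 78, 18, 66]
  L1: h(17,9)=(17*31+9)%997=536 h(78,18)=(78*31+18)%997=442 h(66,66)=(66*31+66)%997=118 -> [536, 442, 118]
  L2: h(536,442)=(536*31+442)%997=109 h(118,118)=(118*31+118)%997=785 -> [109, 785]
  L3: h(109,785)=(109*31+785)%997=176 -> [176]
  root = 176 != target 485
Candidate C: set leaf[0] = 1 -> leaves = [1, 9, 78, 18, 66]
  L0: [1, 9, 78, 18, 66]
  L1: h(1,9)=(1*31+9)%997=40 h(78,18)=(78*31+18)%997=442 h(66,66)=(66*31+66)%997=118 -> [40, 442, 118]
  L2: h(40,442)=(40*31+442)%997=685 h(118,118)=(118*31+118)%997=785 -> [685, 785]
  L3: h(685,785)=(685*31+785)%997=86 -> [86]
  root = 86 != target 485
Candidate A produces the target root.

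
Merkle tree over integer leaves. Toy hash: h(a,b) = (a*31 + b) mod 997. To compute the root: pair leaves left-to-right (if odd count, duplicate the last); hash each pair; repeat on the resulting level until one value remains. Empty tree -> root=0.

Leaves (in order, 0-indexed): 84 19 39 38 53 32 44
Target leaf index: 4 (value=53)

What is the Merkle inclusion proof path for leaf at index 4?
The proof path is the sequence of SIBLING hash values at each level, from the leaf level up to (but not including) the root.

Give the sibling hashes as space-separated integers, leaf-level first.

Answer: 32 411 806

Derivation:
L0 (leaves): [84, 19, 39, 38, 53, 32, 44], target index=4
L1: h(84,19)=(84*31+19)%997=629 [pair 0] h(39,38)=(39*31+38)%997=250 [pair 1] h(53,32)=(53*31+32)%997=678 [pair 2] h(44,44)=(44*31+44)%997=411 [pair 3] -> [629, 250, 678, 411]
  Sibling for proof at L0: 32
L2: h(629,250)=(629*31+250)%997=806 [pair 0] h(678,411)=(678*31+411)%997=492 [pair 1] -> [806, 492]
  Sibling for proof at L1: 411
L3: h(806,492)=(806*31+492)%997=553 [pair 0] -> [553]
  Sibling for proof at L2: 806
Root: 553
Proof path (sibling hashes from leaf to root): [32, 411, 806]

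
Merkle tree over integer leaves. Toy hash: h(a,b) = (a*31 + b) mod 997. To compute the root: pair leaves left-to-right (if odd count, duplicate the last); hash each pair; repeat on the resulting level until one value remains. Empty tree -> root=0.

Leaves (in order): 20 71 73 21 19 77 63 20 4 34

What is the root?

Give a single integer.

Answer: 628

Derivation:
L0: [20, 71, 73, 21, 19, 77, 63, 20, 4, 34]
L1: h(20,71)=(20*31+71)%997=691 h(73,21)=(73*31+21)%997=290 h(19,77)=(19*31+77)%997=666 h(63,20)=(63*31+20)%997=976 h(4,34)=(4*31+34)%997=158 -> [691, 290, 666, 976, 158]
L2: h(691,290)=(691*31+290)%997=774 h(666,976)=(666*31+976)%997=685 h(158,158)=(158*31+158)%997=71 -> [774, 685, 71]
L3: h(774,685)=(774*31+685)%997=751 h(71,71)=(71*31+71)%997=278 -> [751, 278]
L4: h(751,278)=(751*31+278)%997=628 -> [628]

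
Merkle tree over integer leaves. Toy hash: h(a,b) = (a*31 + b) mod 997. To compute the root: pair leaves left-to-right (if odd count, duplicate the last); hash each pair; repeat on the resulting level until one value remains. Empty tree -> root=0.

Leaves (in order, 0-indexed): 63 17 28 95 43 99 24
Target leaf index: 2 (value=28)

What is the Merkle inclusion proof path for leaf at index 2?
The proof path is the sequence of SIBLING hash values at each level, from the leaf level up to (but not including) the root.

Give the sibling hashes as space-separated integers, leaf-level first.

L0 (leaves): [63, 17, 28, 95, 43, 99, 24], target index=2
L1: h(63,17)=(63*31+17)%997=973 [pair 0] h(28,95)=(28*31+95)%997=963 [pair 1] h(43,99)=(43*31+99)%997=435 [pair 2] h(24,24)=(24*31+24)%997=768 [pair 3] -> [973, 963, 435, 768]
  Sibling for proof at L0: 95
L2: h(973,963)=(973*31+963)%997=219 [pair 0] h(435,768)=(435*31+768)%997=295 [pair 1] -> [219, 295]
  Sibling for proof at L1: 973
L3: h(219,295)=(219*31+295)%997=105 [pair 0] -> [105]
  Sibling for proof at L2: 295
Root: 105
Proof path (sibling hashes from leaf to root): [95, 973, 295]

Answer: 95 973 295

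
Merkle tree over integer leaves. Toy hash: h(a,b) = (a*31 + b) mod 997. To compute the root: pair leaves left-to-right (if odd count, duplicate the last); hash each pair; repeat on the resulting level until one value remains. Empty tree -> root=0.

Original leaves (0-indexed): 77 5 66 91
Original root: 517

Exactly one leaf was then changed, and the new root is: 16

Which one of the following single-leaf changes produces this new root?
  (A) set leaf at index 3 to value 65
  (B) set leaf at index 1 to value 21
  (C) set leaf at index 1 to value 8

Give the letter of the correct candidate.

Original leaves: [77, 5, 66, 91]
Target new root: 16
Try each candidate change and compute the resulting root:
Candidate A: set leaf[3] = 65 -> leaves = [77, 5, 66, 65]
  L0: [77, 5, 66, 65]
  L1: h(77,5)=(77*31+5)%997=398 h(66,65)=(66*31+65)%997=117 -> [398, 117]
  L2: h(398,117)=(398*31+117)%997=491 -> [491]
  root = 491 != target 16
Candidate B: set leaf[1] = 21 -> leaves = [77, 21, 66, 91]
  L0: [77, 21, 66, 91]
  L1: h(77,21)=(77*31+21)%997=414 h(66,91)=(66*31+91)%997=143 -> [414, 143]
  L2: h(414,143)=(414*31+143)%997=16 -> [16]
  root = 16 == target 16  ** MATCH **
Candidate C: set leaf[1] = 8 -> leaves = [77, 8, 66, 91]
  L0: [77, 8, 66, 91]
  L1: h(77,8)=(77*31+8)%997=401 h(66,91)=(66*31+91)%997=143 -> [401, 143]
  L2: h(401,143)=(401*31+143)%997=610 -> [610]
  root = 610 != target 16
Candidate B produces the target root.

Answer: B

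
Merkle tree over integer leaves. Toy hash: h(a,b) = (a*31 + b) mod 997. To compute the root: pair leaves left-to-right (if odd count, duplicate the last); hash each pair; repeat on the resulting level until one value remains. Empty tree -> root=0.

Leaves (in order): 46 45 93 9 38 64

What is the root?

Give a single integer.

Answer: 668

Derivation:
L0: [46, 45, 93, 9, 38, 64]
L1: h(46,45)=(46*31+45)%997=474 h(93,9)=(93*31+9)%997=898 h(38,64)=(38*31+64)%997=245 -> [474, 898, 245]
L2: h(474,898)=(474*31+898)%997=637 h(245,245)=(245*31+245)%997=861 -> [637, 861]
L3: h(637,861)=(637*31+861)%997=668 -> [668]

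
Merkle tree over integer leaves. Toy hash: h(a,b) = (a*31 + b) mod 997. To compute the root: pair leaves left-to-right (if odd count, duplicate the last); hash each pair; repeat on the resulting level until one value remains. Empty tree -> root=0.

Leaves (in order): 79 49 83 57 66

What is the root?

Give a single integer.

L0: [79, 49, 83, 57, 66]
L1: h(79,49)=(79*31+49)%997=504 h(83,57)=(83*31+57)%997=636 h(66,66)=(66*31+66)%997=118 -> [504, 636, 118]
L2: h(504,636)=(504*31+636)%997=308 h(118,118)=(118*31+118)%997=785 -> [308, 785]
L3: h(308,785)=(308*31+785)%997=363 -> [363]

Answer: 363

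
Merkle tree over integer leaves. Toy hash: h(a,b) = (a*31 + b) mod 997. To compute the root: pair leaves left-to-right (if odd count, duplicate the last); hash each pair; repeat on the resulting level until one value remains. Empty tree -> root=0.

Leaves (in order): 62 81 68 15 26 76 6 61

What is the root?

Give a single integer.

L0: [62, 81, 68, 15, 26, 76, 6, 61]
L1: h(62,81)=(62*31+81)%997=9 h(68,15)=(68*31+15)%997=129 h(26,76)=(26*31+76)%997=882 h(6,61)=(6*31+61)%997=247 -> [9, 129, 882, 247]
L2: h(9,129)=(9*31+129)%997=408 h(882,247)=(882*31+247)%997=670 -> [408, 670]
L3: h(408,670)=(408*31+670)%997=357 -> [357]

Answer: 357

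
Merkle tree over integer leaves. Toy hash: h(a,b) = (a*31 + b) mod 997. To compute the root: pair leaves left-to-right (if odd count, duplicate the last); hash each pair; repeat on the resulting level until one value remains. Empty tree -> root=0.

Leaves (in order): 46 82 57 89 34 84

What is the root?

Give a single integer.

Answer: 781

Derivation:
L0: [46, 82, 57, 89, 34, 84]
L1: h(46,82)=(46*31+82)%997=511 h(57,89)=(57*31+89)%997=859 h(34,84)=(34*31+84)%997=141 -> [511, 859, 141]
L2: h(511,859)=(511*31+859)%997=748 h(141,141)=(141*31+141)%997=524 -> [748, 524]
L3: h(748,524)=(748*31+524)%997=781 -> [781]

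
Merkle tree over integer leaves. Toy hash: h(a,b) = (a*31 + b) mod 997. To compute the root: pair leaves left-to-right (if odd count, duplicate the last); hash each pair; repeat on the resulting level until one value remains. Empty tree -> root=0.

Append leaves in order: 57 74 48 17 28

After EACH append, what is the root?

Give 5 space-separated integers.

After append 57 (leaves=[57]):
  L0: [57]
  root=57
After append 74 (leaves=[57, 74]):
  L0: [57, 74]
  L1: h(57,74)=(57*31+74)%997=844 -> [844]
  root=844
After append 48 (leaves=[57, 74, 48]):
  L0: [57, 74, 48]
  L1: h(57,74)=(57*31+74)%997=844 h(48,48)=(48*31+48)%997=539 -> [844, 539]
  L2: h(844,539)=(844*31+539)%997=781 -> [781]
  root=781
After append 17 (leaves=[57, 74, 48, 17]):
  L0: [57, 74, 48, 17]
  L1: h(57,74)=(57*31+74)%997=844 h(48,17)=(48*31+17)%997=508 -> [844, 508]
  L2: h(844,508)=(844*31+508)%997=750 -> [750]
  root=750
After append 28 (leaves=[57, 74, 48, 17, 28]):
  L0: [57, 74, 48, 17, 28]
  L1: h(57,74)=(57*31+74)%997=844 h(48,17)=(48*31+17)%997=508 h(28,28)=(28*31+28)%997=896 -> [844, 508, 896]
  L2: h(844,508)=(844*31+508)%997=750 h(896,896)=(896*31+896)%997=756 -> [750, 756]
  L3: h(750,756)=(750*31+756)%997=78 -> [78]
  root=78

Answer: 57 844 781 750 78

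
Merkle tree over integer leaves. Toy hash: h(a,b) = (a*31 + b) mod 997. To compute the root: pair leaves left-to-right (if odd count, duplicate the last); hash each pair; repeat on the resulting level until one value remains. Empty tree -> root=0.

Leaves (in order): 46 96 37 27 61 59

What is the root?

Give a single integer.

L0: [46, 96, 37, 27, 61, 59]
L1: h(46,96)=(46*31+96)%997=525 h(37,27)=(37*31+27)%997=177 h(61,59)=(61*31+59)%997=953 -> [525, 177, 953]
L2: h(525,177)=(525*31+177)%997=500 h(953,953)=(953*31+953)%997=586 -> [500, 586]
L3: h(500,586)=(500*31+586)%997=134 -> [134]

Answer: 134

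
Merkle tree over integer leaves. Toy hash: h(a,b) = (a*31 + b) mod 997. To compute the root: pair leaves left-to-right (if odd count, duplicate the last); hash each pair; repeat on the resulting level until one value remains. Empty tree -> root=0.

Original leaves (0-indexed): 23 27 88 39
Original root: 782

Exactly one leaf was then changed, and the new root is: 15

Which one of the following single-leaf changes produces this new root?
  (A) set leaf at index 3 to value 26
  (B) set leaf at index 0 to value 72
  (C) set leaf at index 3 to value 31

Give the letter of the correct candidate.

Original leaves: [23, 27, 88, 39]
Target new root: 15
Try each candidate change and compute the resulting root:
Candidate A: set leaf[3] = 26 -> leaves = [23, 27, 88, 26]
  L0: [23, 27, 88, 26]
  L1: h(23,27)=(23*31+27)%997=740 h(88,26)=(88*31+26)%997=760 -> [740, 760]
  L2: h(740,760)=(740*31+760)%997=769 -> [769]
  root = 769 != target 15
Candidate B: set leaf[0] = 72 -> leaves = [72, 27, 88, 39]
  L0: [72, 27, 88, 39]
  L1: h(72,27)=(72*31+27)%997=265 h(88,39)=(88*31+39)%997=773 -> [265, 773]
  L2: h(265,773)=(265*31+773)%997=15 -> [15]
  root = 15 == target 15  ** MATCH **
Candidate C: set leaf[3] = 31 -> leaves = [23, 27, 88, 31]
  L0: [23, 27, 88, 31]
  L1: h(23,27)=(23*31+27)%997=740 h(88,31)=(88*31+31)%997=765 -> [740, 765]
  L2: h(740,765)=(740*31+765)%997=774 -> [774]
  root = 774 != target 15
Candidate B produces the target root.

Answer: B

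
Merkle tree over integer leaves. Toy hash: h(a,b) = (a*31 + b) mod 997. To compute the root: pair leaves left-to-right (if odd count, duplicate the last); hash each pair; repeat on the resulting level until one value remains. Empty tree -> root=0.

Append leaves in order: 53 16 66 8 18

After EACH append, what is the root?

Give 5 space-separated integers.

Answer: 53 662 700 642 448

Derivation:
After append 53 (leaves=[53]):
  L0: [53]
  root=53
After append 16 (leaves=[53, 16]):
  L0: [53, 16]
  L1: h(53,16)=(53*31+16)%997=662 -> [662]
  root=662
After append 66 (leaves=[53, 16, 66]):
  L0: [53, 16, 66]
  L1: h(53,16)=(53*31+16)%997=662 h(66,66)=(66*31+66)%997=118 -> [662, 118]
  L2: h(662,118)=(662*31+118)%997=700 -> [700]
  root=700
After append 8 (leaves=[53, 16, 66, 8]):
  L0: [53, 16, 66, 8]
  L1: h(53,16)=(53*31+16)%997=662 h(66,8)=(66*31+8)%997=60 -> [662, 60]
  L2: h(662,60)=(662*31+60)%997=642 -> [642]
  root=642
After append 18 (leaves=[53, 16, 66, 8, 18]):
  L0: [53, 16, 66, 8, 18]
  L1: h(53,16)=(53*31+16)%997=662 h(66,8)=(66*31+8)%997=60 h(18,18)=(18*31+18)%997=576 -> [662, 60, 576]
  L2: h(662,60)=(662*31+60)%997=642 h(576,576)=(576*31+576)%997=486 -> [642, 486]
  L3: h(642,486)=(642*31+486)%997=448 -> [448]
  root=448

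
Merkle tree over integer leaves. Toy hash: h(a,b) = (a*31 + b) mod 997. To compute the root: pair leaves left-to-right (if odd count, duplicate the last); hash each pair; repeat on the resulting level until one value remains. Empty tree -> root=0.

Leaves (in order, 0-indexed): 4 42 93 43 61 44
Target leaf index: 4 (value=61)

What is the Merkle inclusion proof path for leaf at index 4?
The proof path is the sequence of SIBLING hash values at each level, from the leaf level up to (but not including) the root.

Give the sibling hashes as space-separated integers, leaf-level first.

Answer: 44 938 96

Derivation:
L0 (leaves): [4, 42, 93, 43, 61, 44], target index=4
L1: h(4,42)=(4*31+42)%997=166 [pair 0] h(93,43)=(93*31+43)%997=932 [pair 1] h(61,44)=(61*31+44)%997=938 [pair 2] -> [166, 932, 938]
  Sibling for proof at L0: 44
L2: h(166,932)=(166*31+932)%997=96 [pair 0] h(938,938)=(938*31+938)%997=106 [pair 1] -> [96, 106]
  Sibling for proof at L1: 938
L3: h(96,106)=(96*31+106)%997=91 [pair 0] -> [91]
  Sibling for proof at L2: 96
Root: 91
Proof path (sibling hashes from leaf to root): [44, 938, 96]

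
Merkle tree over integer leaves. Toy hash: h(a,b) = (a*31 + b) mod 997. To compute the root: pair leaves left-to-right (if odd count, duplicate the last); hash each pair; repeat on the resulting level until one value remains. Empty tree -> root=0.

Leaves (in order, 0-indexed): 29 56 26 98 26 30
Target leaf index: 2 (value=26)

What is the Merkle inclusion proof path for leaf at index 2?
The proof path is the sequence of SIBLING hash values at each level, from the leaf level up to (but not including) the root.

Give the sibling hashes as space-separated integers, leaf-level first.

Answer: 98 955 830

Derivation:
L0 (leaves): [29, 56, 26, 98, 26, 30], target index=2
L1: h(29,56)=(29*31+56)%997=955 [pair 0] h(26,98)=(26*31+98)%997=904 [pair 1] h(26,30)=(26*31+30)%997=836 [pair 2] -> [955, 904, 836]
  Sibling for proof at L0: 98
L2: h(955,904)=(955*31+904)%997=599 [pair 0] h(836,836)=(836*31+836)%997=830 [pair 1] -> [599, 830]
  Sibling for proof at L1: 955
L3: h(599,830)=(599*31+830)%997=456 [pair 0] -> [456]
  Sibling for proof at L2: 830
Root: 456
Proof path (sibling hashes from leaf to root): [98, 955, 830]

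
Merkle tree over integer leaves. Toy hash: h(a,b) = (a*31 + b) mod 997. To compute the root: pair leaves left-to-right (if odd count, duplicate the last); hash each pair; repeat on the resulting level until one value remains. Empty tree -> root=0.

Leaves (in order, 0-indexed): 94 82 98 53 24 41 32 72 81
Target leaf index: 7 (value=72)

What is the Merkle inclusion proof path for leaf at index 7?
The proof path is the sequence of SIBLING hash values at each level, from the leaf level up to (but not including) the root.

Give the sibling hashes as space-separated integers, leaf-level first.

Answer: 32 785 255 194

Derivation:
L0 (leaves): [94, 82, 98, 53, 24, 41, 32, 72, 81], target index=7
L1: h(94,82)=(94*31+82)%997=5 [pair 0] h(98,53)=(98*31+53)%997=100 [pair 1] h(24,41)=(24*31+41)%997=785 [pair 2] h(32,72)=(32*31+72)%997=67 [pair 3] h(81,81)=(81*31+81)%997=598 [pair 4] -> [5, 100, 785, 67, 598]
  Sibling for proof at L0: 32
L2: h(5,100)=(5*31+100)%997=255 [pair 0] h(785,67)=(785*31+67)%997=474 [pair 1] h(598,598)=(598*31+598)%997=193 [pair 2] -> [255, 474, 193]
  Sibling for proof at L1: 785
L3: h(255,474)=(255*31+474)%997=403 [pair 0] h(193,193)=(193*31+193)%997=194 [pair 1] -> [403, 194]
  Sibling for proof at L2: 255
L4: h(403,194)=(403*31+194)%997=723 [pair 0] -> [723]
  Sibling for proof at L3: 194
Root: 723
Proof path (sibling hashes from leaf to root): [32, 785, 255, 194]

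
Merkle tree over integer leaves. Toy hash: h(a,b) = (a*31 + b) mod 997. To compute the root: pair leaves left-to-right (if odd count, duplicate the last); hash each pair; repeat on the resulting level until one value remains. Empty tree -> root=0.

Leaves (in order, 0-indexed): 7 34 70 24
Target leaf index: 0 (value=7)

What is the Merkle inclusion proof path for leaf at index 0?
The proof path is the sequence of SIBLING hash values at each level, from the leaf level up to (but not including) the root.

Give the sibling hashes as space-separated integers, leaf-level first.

L0 (leaves): [7, 34, 70, 24], target index=0
L1: h(7,34)=(7*31+34)%997=251 [pair 0] h(70,24)=(70*31+24)%997=200 [pair 1] -> [251, 200]
  Sibling for proof at L0: 34
L2: h(251,200)=(251*31+200)%997=5 [pair 0] -> [5]
  Sibling for proof at L1: 200
Root: 5
Proof path (sibling hashes from leaf to root): [34, 200]

Answer: 34 200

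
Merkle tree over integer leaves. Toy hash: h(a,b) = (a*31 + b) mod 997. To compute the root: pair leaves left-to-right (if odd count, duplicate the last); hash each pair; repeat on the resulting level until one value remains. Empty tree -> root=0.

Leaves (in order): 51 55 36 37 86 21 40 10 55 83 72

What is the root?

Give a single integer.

L0: [51, 55, 36, 37, 86, 21, 40, 10, 55, 83, 72]
L1: h(51,55)=(51*31+55)%997=639 h(36,37)=(36*31+37)%997=156 h(86,21)=(86*31+21)%997=693 h(40,10)=(40*31+10)%997=253 h(55,83)=(55*31+83)%997=791 h(72,72)=(72*31+72)%997=310 -> [639, 156, 693, 253, 791, 310]
L2: h(639,156)=(639*31+156)%997=25 h(693,253)=(693*31+253)%997=799 h(791,310)=(791*31+310)%997=903 -> [25, 799, 903]
L3: h(25,799)=(25*31+799)%997=577 h(903,903)=(903*31+903)%997=980 -> [577, 980]
L4: h(577,980)=(577*31+980)%997=921 -> [921]

Answer: 921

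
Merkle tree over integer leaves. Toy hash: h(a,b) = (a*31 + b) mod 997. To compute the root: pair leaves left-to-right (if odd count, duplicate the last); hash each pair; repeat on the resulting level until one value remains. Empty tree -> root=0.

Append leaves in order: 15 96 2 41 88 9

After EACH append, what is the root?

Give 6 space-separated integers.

After append 15 (leaves=[15]):
  L0: [15]
  root=15
After append 96 (leaves=[15, 96]):
  L0: [15, 96]
  L1: h(15,96)=(15*31+96)%997=561 -> [561]
  root=561
After append 2 (leaves=[15, 96, 2]):
  L0: [15, 96, 2]
  L1: h(15,96)=(15*31+96)%997=561 h(2,2)=(2*31+2)%997=64 -> [561, 64]
  L2: h(561,64)=(561*31+64)%997=506 -> [506]
  root=506
After append 41 (leaves=[15, 96, 2, 41]):
  L0: [15, 96, 2, 41]
  L1: h(15,96)=(15*31+96)%997=561 h(2,41)=(2*31+41)%997=103 -> [561, 103]
  L2: h(561,103)=(561*31+103)%997=545 -> [545]
  root=545
After append 88 (leaves=[15, 96, 2, 41, 88]):
  L0: [15, 96, 2, 41, 88]
  L1: h(15,96)=(15*31+96)%997=561 h(2,41)=(2*31+41)%997=103 h(88,88)=(88*31+88)%997=822 -> [561, 103, 822]
  L2: h(561,103)=(561*31+103)%997=545 h(822,822)=(822*31+822)%997=382 -> [545, 382]
  L3: h(545,382)=(545*31+382)%997=328 -> [328]
  root=328
After append 9 (leaves=[15, 96, 2, 41, 88, 9]):
  L0: [15, 96, 2, 41, 88, 9]
  L1: h(15,96)=(15*31+96)%997=561 h(2,41)=(2*31+41)%997=103 h(88,9)=(88*31+9)%997=743 -> [561, 103, 743]
  L2: h(561,103)=(561*31+103)%997=545 h(743,743)=(743*31+743)%997=845 -> [545, 845]
  L3: h(545,845)=(545*31+845)%997=791 -> [791]
  root=791

Answer: 15 561 506 545 328 791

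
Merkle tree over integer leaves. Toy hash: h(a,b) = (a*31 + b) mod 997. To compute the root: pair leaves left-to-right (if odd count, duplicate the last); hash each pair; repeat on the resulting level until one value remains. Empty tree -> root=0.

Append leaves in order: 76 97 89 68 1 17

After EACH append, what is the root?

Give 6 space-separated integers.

After append 76 (leaves=[76]):
  L0: [76]
  root=76
After append 97 (leaves=[76, 97]):
  L0: [76, 97]
  L1: h(76,97)=(76*31+97)%997=459 -> [459]
  root=459
After append 89 (leaves=[76, 97, 89]):
  L0: [76, 97, 89]
  L1: h(76,97)=(76*31+97)%997=459 h(89,89)=(89*31+89)%997=854 -> [459, 854]
  L2: h(459,854)=(459*31+854)%997=128 -> [128]
  root=128
After append 68 (leaves=[76, 97, 89, 68]):
  L0: [76, 97, 89, 68]
  L1: h(76,97)=(76*31+97)%997=459 h(89,68)=(89*31+68)%997=833 -> [459, 833]
  L2: h(459,833)=(459*31+833)%997=107 -> [107]
  root=107
After append 1 (leaves=[76, 97, 89, 68, 1]):
  L0: [76, 97, 89, 68, 1]
  L1: h(76,97)=(76*31+97)%997=459 h(89,68)=(89*31+68)%997=833 h(1,1)=(1*31+1)%997=32 -> [459, 833, 32]
  L2: h(459,833)=(459*31+833)%997=107 h(32,32)=(32*31+32)%997=27 -> [107, 27]
  L3: h(107,27)=(107*31+27)%997=353 -> [353]
  root=353
After append 17 (leaves=[76, 97, 89, 68, 1, 17]):
  L0: [76, 97, 89, 68, 1, 17]
  L1: h(76,97)=(76*31+97)%997=459 h(89,68)=(89*31+68)%997=833 h(1,17)=(1*31+17)%997=48 -> [459, 833, 48]
  L2: h(459,833)=(459*31+833)%997=107 h(48,48)=(48*31+48)%997=539 -> [107, 539]
  L3: h(107,539)=(107*31+539)%997=865 -> [865]
  root=865

Answer: 76 459 128 107 353 865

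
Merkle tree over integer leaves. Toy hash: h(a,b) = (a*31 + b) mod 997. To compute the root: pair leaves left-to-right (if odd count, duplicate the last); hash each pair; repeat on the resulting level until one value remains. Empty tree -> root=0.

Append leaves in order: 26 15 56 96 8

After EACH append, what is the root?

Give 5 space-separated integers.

After append 26 (leaves=[26]):
  L0: [26]
  root=26
After append 15 (leaves=[26, 15]):
  L0: [26, 15]
  L1: h(26,15)=(26*31+15)%997=821 -> [821]
  root=821
After append 56 (leaves=[26, 15, 56]):
  L0: [26, 15, 56]
  L1: h(26,15)=(26*31+15)%997=821 h(56,56)=(56*31+56)%997=795 -> [821, 795]
  L2: h(821,795)=(821*31+795)%997=324 -> [324]
  root=324
After append 96 (leaves=[26, 15, 56, 96]):
  L0: [26, 15, 56, 96]
  L1: h(26,15)=(26*31+15)%997=821 h(56,96)=(56*31+96)%997=835 -> [821, 835]
  L2: h(821,835)=(821*31+835)%997=364 -> [364]
  root=364
After append 8 (leaves=[26, 15, 56, 96, 8]):
  L0: [26, 15, 56, 96, 8]
  L1: h(26,15)=(26*31+15)%997=821 h(56,96)=(56*31+96)%997=835 h(8,8)=(8*31+8)%997=256 -> [821, 835, 256]
  L2: h(821,835)=(821*31+835)%997=364 h(256,256)=(256*31+256)%997=216 -> [364, 216]
  L3: h(364,216)=(364*31+216)%997=533 -> [533]
  root=533

Answer: 26 821 324 364 533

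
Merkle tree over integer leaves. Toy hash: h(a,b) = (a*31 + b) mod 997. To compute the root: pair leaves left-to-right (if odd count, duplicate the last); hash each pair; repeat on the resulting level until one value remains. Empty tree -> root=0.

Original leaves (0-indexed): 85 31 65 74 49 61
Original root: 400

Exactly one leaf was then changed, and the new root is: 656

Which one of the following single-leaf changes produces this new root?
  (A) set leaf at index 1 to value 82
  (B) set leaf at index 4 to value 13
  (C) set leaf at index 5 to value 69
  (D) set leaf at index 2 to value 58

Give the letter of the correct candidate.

Answer: C

Derivation:
Original leaves: [85, 31, 65, 74, 49, 61]
Target new root: 656
Try each candidate change and compute the resulting root:
Candidate A: set leaf[1] = 82 -> leaves = [85, 82, 65, 74, 49, 61]
  L0: [85, 82, 65, 74, 49, 61]
  L1: h(85,82)=(85*31+82)%997=723 h(65,74)=(65*31+74)%997=95 h(49,61)=(49*31+61)%997=583 -> [723, 95, 583]
  L2: h(723,95)=(723*31+95)%997=574 h(583,583)=(583*31+583)%997=710 -> [574, 710]
  L3: h(574,710)=(574*31+710)%997=558 -> [558]
  root = 558 != target 656
Candidate B: set leaf[4] = 13 -> leaves = [85, 31, 65, 74, 13, 61]
  L0: [85, 31, 65, 74, 13, 61]
  L1: h(85,31)=(85*31+31)%997=672 h(65,74)=(65*31+74)%997=95 h(13,61)=(13*31+61)%997=464 -> [672, 95, 464]
  L2: h(672,95)=(672*31+95)%997=987 h(464,464)=(464*31+464)%997=890 -> [987, 890]
  L3: h(987,890)=(987*31+890)%997=580 -> [580]
  root = 580 != target 656
Candidate C: set leaf[5] = 69 -> leaves = [85, 31, 65, 74, 49, 69]
  L0: [85, 31, 65, 74, 49, 69]
  L1: h(85,31)=(85*31+31)%997=672 h(65,74)=(65*31+74)%997=95 h(49,69)=(49*31+69)%997=591 -> [672, 95, 591]
  L2: h(672,95)=(672*31+95)%997=987 h(591,591)=(591*31+591)%997=966 -> [987, 966]
  L3: h(987,966)=(987*31+966)%997=656 -> [656]
  root = 656 == target 656  ** MATCH **
Candidate D: set leaf[2] = 58 -> leaves = [85, 31, 58, 74, 49, 61]
  L0: [85, 31, 58, 74, 49, 61]
  L1: h(85,31)=(85*31+31)%997=672 h(58,74)=(58*31+74)%997=875 h(49,61)=(49*31+61)%997=583 -> [672, 875, 583]
  L2: h(672,875)=(672*31+875)%997=770 h(583,583)=(583*31+583)%997=710 -> [770, 710]
  L3: h(770,710)=(770*31+710)%997=652 -> [652]
  root = 652 != target 656
Candidate C produces the target root.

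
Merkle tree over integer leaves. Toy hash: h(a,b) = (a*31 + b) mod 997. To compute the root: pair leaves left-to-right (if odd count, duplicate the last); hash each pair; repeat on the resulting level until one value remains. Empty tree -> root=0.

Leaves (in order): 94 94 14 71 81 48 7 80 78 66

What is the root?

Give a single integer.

Answer: 837

Derivation:
L0: [94, 94, 14, 71, 81, 48, 7, 80, 78, 66]
L1: h(94,94)=(94*31+94)%997=17 h(14,71)=(14*31+71)%997=505 h(81,48)=(81*31+48)%997=565 h(7,80)=(7*31+80)%997=297 h(78,66)=(78*31+66)%997=490 -> [17, 505, 565, 297, 490]
L2: h(17,505)=(17*31+505)%997=35 h(565,297)=(565*31+297)%997=863 h(490,490)=(490*31+490)%997=725 -> [35, 863, 725]
L3: h(35,863)=(35*31+863)%997=951 h(725,725)=(725*31+725)%997=269 -> [951, 269]
L4: h(951,269)=(951*31+269)%997=837 -> [837]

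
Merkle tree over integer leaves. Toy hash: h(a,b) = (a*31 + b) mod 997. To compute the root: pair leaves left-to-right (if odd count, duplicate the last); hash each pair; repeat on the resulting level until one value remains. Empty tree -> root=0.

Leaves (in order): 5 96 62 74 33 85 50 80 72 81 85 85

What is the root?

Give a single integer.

L0: [5, 96, 62, 74, 33, 85, 50, 80, 72, 81, 85, 85]
L1: h(5,96)=(5*31+96)%997=251 h(62,74)=(62*31+74)%997=2 h(33,85)=(33*31+85)%997=111 h(50,80)=(50*31+80)%997=633 h(72,81)=(72*31+81)%997=319 h(85,85)=(85*31+85)%997=726 -> [251, 2, 111, 633, 319, 726]
L2: h(251,2)=(251*31+2)%997=804 h(111,633)=(111*31+633)%997=86 h(319,726)=(319*31+726)%997=645 -> [804, 86, 645]
L3: h(804,86)=(804*31+86)%997=85 h(645,645)=(645*31+645)%997=700 -> [85, 700]
L4: h(85,700)=(85*31+700)%997=344 -> [344]

Answer: 344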